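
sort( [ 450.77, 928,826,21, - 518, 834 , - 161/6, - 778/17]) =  [ - 518, - 778/17, - 161/6,21,  450.77,826,834,928]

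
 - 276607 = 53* ( - 5219 ) 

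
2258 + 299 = 2557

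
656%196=68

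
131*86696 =11357176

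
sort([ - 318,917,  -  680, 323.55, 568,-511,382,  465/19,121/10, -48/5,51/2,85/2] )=[-680, - 511, - 318,-48/5,121/10,465/19,  51/2,85/2,323.55,382,568,917]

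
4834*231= 1116654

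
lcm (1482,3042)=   57798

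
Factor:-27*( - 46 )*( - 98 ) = -2^2*3^3*7^2*23^1 = -  121716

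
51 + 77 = 128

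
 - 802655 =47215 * ( - 17)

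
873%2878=873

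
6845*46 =314870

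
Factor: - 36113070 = -2^1*3^1*5^1*7^1*383^1*449^1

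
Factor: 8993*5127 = 46107111 =3^1*17^1*23^2*1709^1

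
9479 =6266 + 3213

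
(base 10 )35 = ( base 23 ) 1C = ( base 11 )32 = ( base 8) 43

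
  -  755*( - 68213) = 51500815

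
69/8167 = 69/8167 = 0.01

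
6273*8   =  50184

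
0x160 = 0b101100000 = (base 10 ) 352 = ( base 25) e2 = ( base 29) c4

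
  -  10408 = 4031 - 14439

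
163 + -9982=  -  9819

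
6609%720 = 129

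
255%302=255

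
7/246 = 7/246 =0.03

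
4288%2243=2045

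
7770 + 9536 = 17306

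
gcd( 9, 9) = 9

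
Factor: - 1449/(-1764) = 2^ (- 2)*7^( - 1)*23^1 = 23/28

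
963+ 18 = 981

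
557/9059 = 557/9059 = 0.06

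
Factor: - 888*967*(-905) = 2^3 * 3^1*5^1*37^1*181^1 * 967^1 = 777119880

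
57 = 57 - 0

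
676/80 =8+9/20 = 8.45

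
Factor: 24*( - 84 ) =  - 2^5*3^2*7^1 = - 2016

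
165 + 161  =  326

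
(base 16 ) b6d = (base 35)2DK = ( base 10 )2925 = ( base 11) 221A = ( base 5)43200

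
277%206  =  71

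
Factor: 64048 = 2^4*4003^1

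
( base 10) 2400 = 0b100101100000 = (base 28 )31K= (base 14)C36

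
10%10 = 0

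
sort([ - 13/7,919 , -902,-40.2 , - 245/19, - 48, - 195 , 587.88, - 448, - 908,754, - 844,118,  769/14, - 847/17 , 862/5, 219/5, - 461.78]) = [- 908 , - 902 ,  -  844 , - 461.78,-448,-195, - 847/17, - 48,  -  40.2,- 245/19, - 13/7, 219/5, 769/14,118,862/5, 587.88,  754 , 919]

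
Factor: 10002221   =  149^1*67129^1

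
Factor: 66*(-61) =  - 4026 = - 2^1*3^1 * 11^1*61^1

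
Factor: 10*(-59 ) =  - 590 = -2^1 * 5^1*59^1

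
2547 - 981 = 1566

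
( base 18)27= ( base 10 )43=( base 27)1G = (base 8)53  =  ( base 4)223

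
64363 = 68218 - 3855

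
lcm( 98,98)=98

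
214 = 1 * 214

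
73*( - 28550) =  - 2084150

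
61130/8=7641  +  1/4 =7641.25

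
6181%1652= 1225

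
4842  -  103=4739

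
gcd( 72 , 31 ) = 1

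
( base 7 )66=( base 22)24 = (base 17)2e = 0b110000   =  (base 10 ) 48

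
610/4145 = 122/829 = 0.15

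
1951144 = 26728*73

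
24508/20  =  6127/5=1225.40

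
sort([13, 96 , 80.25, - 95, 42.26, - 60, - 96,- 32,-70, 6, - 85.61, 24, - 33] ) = [ - 96, - 95, - 85.61, - 70, - 60,-33, - 32, 6, 13, 24, 42.26, 80.25, 96]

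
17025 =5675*3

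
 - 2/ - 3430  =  1/1715 = 0.00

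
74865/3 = 24955 = 24955.00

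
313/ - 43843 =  - 1 + 43530/43843 = - 0.01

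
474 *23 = 10902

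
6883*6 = 41298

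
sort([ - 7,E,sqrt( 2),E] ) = [ - 7,sqrt ( 2 ),E , E]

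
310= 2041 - 1731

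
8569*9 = 77121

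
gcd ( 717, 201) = 3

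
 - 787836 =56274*( - 14)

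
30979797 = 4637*6681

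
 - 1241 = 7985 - 9226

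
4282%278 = 112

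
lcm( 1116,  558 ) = 1116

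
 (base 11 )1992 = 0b100111011001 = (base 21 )5F1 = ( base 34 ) 265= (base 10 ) 2521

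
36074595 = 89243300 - 53168705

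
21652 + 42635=64287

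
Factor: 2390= 2^1*5^1*239^1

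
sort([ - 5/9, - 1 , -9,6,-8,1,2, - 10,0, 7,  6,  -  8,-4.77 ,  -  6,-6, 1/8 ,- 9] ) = [ - 10, - 9, - 9, - 8,  -  8, - 6,-6, - 4.77,-1, -5/9,0,1/8, 1,2,6, 6, 7]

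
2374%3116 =2374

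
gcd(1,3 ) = 1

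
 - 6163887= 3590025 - 9753912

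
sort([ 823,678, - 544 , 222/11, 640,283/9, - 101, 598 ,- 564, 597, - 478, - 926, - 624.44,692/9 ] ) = [ - 926, - 624.44, - 564,-544, - 478  , - 101, 222/11, 283/9, 692/9,  597,598, 640, 678, 823]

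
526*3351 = 1762626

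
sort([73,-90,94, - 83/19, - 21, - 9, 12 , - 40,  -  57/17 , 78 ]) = [ - 90, - 40, - 21, - 9 , - 83/19, - 57/17 , 12,73, 78 , 94 ]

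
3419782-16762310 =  - 13342528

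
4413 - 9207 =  - 4794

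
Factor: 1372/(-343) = -2^2  =  - 4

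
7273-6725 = 548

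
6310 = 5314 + 996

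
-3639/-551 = 3639/551 = 6.60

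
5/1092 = 5/1092 = 0.00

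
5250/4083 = 1750/1361 = 1.29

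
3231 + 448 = 3679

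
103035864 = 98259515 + 4776349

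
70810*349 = 24712690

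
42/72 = 7/12 = 0.58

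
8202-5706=2496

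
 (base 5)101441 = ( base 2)110100101011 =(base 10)3371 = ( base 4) 310223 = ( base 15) EEB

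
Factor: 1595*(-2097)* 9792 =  - 32751449280 =-2^6*3^4 *5^1*11^1 *17^1*29^1 *233^1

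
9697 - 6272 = 3425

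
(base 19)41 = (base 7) 140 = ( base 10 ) 77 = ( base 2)1001101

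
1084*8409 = 9115356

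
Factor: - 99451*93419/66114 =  - 9290612969/66114 = -2^ ( - 1 ) * 3^( - 2 ) *11^1 *3673^( - 1) * 9041^1* 93419^1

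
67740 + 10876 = 78616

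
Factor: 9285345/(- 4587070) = - 2^(-1)*3^2 * 31^( - 1)*14797^( - 1 )*206341^1 = -1857069/917414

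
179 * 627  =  112233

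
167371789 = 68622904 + 98748885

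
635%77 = 19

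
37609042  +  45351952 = 82960994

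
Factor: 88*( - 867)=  - 76296 = - 2^3*3^1*11^1*17^2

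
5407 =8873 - 3466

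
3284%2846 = 438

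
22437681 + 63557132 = 85994813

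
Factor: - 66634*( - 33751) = 2248964134 = 2^1*33317^1*33751^1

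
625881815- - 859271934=1485153749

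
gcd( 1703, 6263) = 1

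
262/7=37 + 3/7 = 37.43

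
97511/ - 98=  - 97511/98=- 995.01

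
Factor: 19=19^1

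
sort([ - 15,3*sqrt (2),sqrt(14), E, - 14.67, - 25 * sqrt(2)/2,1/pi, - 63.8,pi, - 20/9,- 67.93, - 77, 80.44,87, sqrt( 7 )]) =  [ - 77,-67.93, - 63.8, - 25*sqrt( 2) /2, - 15, - 14.67, -20/9, 1/pi,sqrt (7 ), E,pi, sqrt ( 14),3*sqrt( 2) , 80.44, 87 ]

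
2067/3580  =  2067/3580=0.58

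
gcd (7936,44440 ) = 8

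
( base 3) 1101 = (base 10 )37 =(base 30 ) 17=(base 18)21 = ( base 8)45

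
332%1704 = 332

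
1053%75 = 3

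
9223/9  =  9223/9=1024.78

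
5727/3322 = 5727/3322 = 1.72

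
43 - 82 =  - 39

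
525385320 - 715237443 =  - 189852123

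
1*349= 349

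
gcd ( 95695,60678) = 1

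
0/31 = 0=   0.00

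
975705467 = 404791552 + 570913915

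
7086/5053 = 7086/5053 = 1.40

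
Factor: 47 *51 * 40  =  95880= 2^3*3^1  *  5^1 *17^1*47^1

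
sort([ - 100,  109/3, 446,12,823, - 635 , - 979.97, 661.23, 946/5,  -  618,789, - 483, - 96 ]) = [ - 979.97, - 635, - 618 , - 483, - 100,- 96,12,109/3,946/5, 446, 661.23,  789, 823 ] 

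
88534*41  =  3629894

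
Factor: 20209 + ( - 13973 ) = 2^2*1559^1 = 6236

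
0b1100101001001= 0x1949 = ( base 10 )6473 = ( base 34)5kd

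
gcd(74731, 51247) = 1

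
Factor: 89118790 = 2^1*5^1*23^1 * 43^1*9011^1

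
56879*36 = 2047644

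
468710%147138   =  27296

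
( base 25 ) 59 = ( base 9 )158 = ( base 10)134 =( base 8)206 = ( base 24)5e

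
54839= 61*899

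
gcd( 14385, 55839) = 21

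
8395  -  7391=1004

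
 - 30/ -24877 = 30/24877 = 0.00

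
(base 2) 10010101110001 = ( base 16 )2571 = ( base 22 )JHF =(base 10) 9585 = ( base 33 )8QF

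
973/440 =2 + 93/440 =2.21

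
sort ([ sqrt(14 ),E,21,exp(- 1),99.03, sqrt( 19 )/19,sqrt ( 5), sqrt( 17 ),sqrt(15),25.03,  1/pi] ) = [ sqrt( 19 )/19,  1/pi,exp ( - 1), sqrt (5),E,sqrt( 14), sqrt ( 15), sqrt(17 ), 21, 25.03, 99.03]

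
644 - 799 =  - 155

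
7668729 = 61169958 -53501229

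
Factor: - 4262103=-3^2*443^1*1069^1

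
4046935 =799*5065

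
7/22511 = 7/22511 = 0.00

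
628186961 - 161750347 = 466436614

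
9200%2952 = 344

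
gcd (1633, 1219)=23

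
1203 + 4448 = 5651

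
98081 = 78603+19478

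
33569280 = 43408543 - 9839263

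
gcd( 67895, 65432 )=1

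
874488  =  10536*83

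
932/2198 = 466/1099 = 0.42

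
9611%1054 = 125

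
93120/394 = 46560/197 = 236.35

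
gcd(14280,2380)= 2380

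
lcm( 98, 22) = 1078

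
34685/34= 34685/34  =  1020.15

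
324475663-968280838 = - 643805175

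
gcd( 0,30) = 30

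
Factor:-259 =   -  7^1 * 37^1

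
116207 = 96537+19670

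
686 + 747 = 1433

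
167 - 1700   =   - 1533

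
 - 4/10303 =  - 1 + 10299/10303= - 0.00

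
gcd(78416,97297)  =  1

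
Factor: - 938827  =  -938827^1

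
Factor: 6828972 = 2^2* 3^1 * 569081^1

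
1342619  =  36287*37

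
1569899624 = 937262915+632636709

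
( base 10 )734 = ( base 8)1336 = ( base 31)nl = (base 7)2066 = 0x2de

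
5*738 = 3690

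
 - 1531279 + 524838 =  - 1006441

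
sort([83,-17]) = [ - 17, 83 ] 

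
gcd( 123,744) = 3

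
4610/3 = 4610/3 = 1536.67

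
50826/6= 8471 = 8471.00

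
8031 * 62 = 497922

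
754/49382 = 377/24691 = 0.02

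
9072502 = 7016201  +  2056301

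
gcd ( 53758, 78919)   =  1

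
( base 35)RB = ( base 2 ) 1110111100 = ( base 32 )ts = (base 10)956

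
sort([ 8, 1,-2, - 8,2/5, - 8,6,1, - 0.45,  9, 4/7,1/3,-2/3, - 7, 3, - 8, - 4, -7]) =[ - 8, - 8 ,  -  8, - 7, - 7,- 4, - 2,-2/3, - 0.45, 1/3,2/5,4/7,1 , 1,3, 6, 8, 9 ] 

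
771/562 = 1+209/562 = 1.37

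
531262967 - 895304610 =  -364041643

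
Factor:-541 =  - 541^1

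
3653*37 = 135161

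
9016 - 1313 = 7703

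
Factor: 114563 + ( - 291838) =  - 177275 = - 5^2*7^1*1013^1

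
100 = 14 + 86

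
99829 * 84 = 8385636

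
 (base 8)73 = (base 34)1P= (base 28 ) 23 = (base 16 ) 3b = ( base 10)59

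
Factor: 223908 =2^2*3^1 * 47^1*397^1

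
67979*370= 25152230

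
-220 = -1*220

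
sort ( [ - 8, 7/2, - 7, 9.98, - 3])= [-8, - 7, - 3,7/2 , 9.98 ] 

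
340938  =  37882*9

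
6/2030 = 3/1015 = 0.00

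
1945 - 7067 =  - 5122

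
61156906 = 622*98323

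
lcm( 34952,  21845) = 174760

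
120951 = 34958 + 85993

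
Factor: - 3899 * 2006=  - 2^1*7^1*17^1*  59^1 *557^1 = -7821394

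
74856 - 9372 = 65484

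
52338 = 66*793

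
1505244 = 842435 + 662809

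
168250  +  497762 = 666012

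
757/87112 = 757/87112 = 0.01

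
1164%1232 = 1164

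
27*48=1296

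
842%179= 126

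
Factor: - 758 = -2^1 * 379^1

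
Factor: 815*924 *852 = 641607120 = 2^4*3^2*5^1*7^1 * 11^1*71^1*163^1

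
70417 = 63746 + 6671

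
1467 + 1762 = 3229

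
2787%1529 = 1258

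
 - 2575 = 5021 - 7596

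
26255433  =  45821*573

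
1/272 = 1/272 = 0.00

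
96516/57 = 1693+5/19 = 1693.26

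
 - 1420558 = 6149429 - 7569987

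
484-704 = -220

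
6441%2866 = 709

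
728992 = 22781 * 32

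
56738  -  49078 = 7660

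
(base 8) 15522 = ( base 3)100121001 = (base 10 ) 6994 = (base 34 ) 61o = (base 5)210434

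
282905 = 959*295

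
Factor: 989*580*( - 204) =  - 2^4* 3^1 *5^1*17^1 *23^1* 29^1 *43^1 = - 117018480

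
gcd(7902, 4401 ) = 9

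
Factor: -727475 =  - 5^2*7^1*4157^1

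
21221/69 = 21221/69=307.55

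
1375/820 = 275/164 = 1.68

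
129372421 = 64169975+65202446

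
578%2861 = 578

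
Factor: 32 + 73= 3^1* 5^1 * 7^1 = 105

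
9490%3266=2958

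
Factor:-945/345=- 3^2 * 7^1*23^(  -  1) = -63/23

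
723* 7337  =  5304651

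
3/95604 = 1/31868 = 0.00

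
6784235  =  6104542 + 679693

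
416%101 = 12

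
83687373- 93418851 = -9731478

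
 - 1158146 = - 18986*61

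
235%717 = 235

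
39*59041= 2302599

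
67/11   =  67/11= 6.09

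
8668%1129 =765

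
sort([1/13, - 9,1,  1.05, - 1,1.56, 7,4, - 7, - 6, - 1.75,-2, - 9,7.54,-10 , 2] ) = [ -10, - 9, - 9, - 7, -6, - 2, - 1.75, - 1,1/13, 1,1.05,1.56,2,4, 7,7.54] 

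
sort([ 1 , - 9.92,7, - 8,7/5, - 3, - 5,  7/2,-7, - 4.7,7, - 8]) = [ - 9.92,-8, - 8,-7, - 5, - 4.7,  -  3, 1, 7/5,7/2,7,7]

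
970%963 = 7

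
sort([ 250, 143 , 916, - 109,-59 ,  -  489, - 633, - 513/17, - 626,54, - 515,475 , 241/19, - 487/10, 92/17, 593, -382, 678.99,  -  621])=[  -  633, - 626,  -  621,  -  515, - 489, - 382, - 109, - 59, - 487/10, - 513/17,92/17,241/19,54,143, 250, 475,593,678.99, 916]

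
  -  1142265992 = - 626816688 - 515449304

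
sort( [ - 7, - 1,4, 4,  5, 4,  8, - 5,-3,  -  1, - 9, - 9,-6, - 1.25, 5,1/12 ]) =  [-9, - 9, - 7,- 6, - 5,-3,  -  1.25 , - 1, - 1,1/12, 4,4, 4, 5, 5, 8]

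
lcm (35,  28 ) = 140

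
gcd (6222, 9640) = 2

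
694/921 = 694/921= 0.75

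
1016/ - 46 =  - 508/23 = -22.09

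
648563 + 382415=1030978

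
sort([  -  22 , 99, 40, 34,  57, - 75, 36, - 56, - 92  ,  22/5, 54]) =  [ - 92, - 75,-56, - 22, 22/5,34, 36, 40, 54, 57,99]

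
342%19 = 0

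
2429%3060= 2429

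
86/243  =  86/243=0.35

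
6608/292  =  22 + 46/73 = 22.63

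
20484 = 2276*9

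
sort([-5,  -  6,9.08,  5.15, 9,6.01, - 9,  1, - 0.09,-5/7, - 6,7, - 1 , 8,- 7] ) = [-9,-7, - 6,-6, - 5, - 1,  -  5/7,- 0.09,1,5.15,6.01,7,8, 9,9.08 ] 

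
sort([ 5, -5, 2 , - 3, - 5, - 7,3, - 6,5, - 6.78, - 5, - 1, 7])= [ - 7, - 6.78, - 6, - 5, - 5, - 5, - 3, - 1,2,3,  5, 5,7 ]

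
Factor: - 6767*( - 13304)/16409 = 90028168/16409 = 2^3*61^ ( - 1)*67^1*101^1*269^ ( - 1) *1663^1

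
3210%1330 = 550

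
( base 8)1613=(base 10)907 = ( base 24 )1DJ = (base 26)18n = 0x38B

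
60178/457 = 131 + 311/457 = 131.68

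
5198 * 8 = 41584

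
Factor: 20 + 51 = 71 = 71^1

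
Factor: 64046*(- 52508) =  - 2^3*31^1*1033^1*13127^1=- 3362927368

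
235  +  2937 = 3172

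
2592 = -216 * ( - 12)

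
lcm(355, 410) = 29110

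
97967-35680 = 62287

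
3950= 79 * 50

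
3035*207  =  628245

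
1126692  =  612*1841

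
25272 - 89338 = - 64066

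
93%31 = 0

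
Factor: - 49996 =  - 2^2*29^1*431^1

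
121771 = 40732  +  81039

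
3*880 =2640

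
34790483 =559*62237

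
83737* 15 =1256055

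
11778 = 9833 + 1945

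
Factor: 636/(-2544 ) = -2^( - 2 )= - 1/4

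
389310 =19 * 20490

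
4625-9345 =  - 4720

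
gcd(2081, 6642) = 1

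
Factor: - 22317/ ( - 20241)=43/39 =3^ ( - 1)*13^( - 1 )  *  43^1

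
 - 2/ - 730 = 1/365 = 0.00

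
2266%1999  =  267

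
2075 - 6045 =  - 3970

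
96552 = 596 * 162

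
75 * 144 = 10800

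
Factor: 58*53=2^1*29^1*53^1 = 3074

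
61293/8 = 61293/8 = 7661.62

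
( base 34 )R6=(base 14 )4a0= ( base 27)176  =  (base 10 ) 924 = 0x39C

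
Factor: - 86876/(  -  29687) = 2^2*7^ ( - 1)* 37^1*587^1  *4241^(-1)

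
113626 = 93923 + 19703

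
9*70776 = 636984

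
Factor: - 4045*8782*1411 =- 2^1 *5^1*17^1*83^1 * 809^1*4391^1 = - 50123221090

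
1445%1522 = 1445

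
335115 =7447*45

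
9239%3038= 125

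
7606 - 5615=1991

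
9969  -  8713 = 1256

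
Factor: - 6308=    -2^2 *19^1* 83^1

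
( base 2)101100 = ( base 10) 44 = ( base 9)48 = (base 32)1c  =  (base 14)32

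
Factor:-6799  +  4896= -11^1* 173^1 = - 1903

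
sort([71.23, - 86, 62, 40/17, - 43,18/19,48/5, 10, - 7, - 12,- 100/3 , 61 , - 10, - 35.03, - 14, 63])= [ - 86,- 43, - 35.03, - 100/3, - 14,-12, - 10 , - 7, 18/19, 40/17,  48/5,  10, 61, 62,63 , 71.23 ] 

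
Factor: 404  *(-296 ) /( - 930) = 2^4*3^(-1) * 5^( - 1)*31^( - 1)*37^1*101^1 = 59792/465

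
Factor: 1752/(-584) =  - 3 = - 3^1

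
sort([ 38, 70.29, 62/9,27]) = [ 62/9,27,38, 70.29]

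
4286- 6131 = - 1845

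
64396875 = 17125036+47271839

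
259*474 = 122766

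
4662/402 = 11 + 40/67 = 11.60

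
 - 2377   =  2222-4599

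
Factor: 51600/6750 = 2^3* 3^( - 2)*5^(  -  1 )* 43^1 = 344/45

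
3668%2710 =958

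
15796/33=478 + 2/3  =  478.67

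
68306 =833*82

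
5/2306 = 5/2306 = 0.00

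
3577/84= 511/12=42.58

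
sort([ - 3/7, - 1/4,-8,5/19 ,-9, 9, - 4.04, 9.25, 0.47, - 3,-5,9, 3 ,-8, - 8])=[  -  9,-8,  -  8, - 8,-5, - 4.04, - 3, - 3/7,-1/4,5/19,0.47, 3,  9,  9, 9.25]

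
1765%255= 235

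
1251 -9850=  - 8599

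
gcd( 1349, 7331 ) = 1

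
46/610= 23/305 = 0.08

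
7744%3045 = 1654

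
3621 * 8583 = 31079043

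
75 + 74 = 149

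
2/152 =1/76  =  0.01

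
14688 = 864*17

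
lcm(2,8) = 8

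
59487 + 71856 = 131343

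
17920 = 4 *4480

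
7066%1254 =796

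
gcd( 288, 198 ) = 18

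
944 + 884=1828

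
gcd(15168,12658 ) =2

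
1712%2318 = 1712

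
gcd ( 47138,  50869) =91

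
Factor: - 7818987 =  - 3^1*11^1 * 41^1*5779^1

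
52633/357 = 7519/51 = 147.43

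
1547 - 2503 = -956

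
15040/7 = 15040/7 = 2148.57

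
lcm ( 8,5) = 40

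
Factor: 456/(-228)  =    -  2  =  - 2^1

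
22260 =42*530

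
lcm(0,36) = 0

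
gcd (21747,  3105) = 3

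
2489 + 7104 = 9593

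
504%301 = 203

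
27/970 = 27/970 = 0.03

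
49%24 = 1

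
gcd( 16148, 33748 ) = 44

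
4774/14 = 341 = 341.00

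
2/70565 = 2/70565 = 0.00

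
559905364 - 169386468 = 390518896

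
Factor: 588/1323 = 2^2*3^( - 2)=4/9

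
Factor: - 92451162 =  - 2^1*3^1*47^1 *137^1 * 2393^1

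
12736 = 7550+5186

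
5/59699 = 5/59699=   0.00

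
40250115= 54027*745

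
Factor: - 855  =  -3^2*5^1*19^1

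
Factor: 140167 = 140167^1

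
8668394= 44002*197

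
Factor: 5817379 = 5817379^1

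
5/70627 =5/70627 = 0.00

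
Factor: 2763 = 3^2*307^1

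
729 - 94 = 635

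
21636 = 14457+7179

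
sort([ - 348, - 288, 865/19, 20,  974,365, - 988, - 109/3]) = [ - 988, - 348,-288, -109/3,20,865/19,  365 , 974]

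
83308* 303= 25242324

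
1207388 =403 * 2996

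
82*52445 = 4300490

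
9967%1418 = 41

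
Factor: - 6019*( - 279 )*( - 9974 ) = -16749348174 = -  2^1*3^2*13^1*31^1*463^1*4987^1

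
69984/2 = 34992= 34992.00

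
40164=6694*6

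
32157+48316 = 80473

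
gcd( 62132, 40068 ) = 28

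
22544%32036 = 22544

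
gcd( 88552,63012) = 4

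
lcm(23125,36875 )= 1364375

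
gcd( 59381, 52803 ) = 1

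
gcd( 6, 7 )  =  1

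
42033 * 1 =42033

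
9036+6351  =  15387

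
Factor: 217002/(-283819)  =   - 354/463 = - 2^1 *3^1*59^1 * 463^ ( - 1 )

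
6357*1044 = 6636708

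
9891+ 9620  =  19511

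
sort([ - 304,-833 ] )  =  [ - 833, - 304] 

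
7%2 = 1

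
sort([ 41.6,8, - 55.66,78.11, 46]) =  [  -  55.66,8,41.6, 46, 78.11] 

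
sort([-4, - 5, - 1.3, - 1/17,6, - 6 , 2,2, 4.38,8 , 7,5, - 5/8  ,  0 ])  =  [  -  6, -5, - 4,  -  1.3, - 5/8, -1/17,0,2, 2 , 4.38, 5, 6,7, 8 ]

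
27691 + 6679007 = 6706698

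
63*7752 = 488376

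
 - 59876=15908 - 75784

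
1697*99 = 168003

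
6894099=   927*7437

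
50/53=50/53 = 0.94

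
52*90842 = 4723784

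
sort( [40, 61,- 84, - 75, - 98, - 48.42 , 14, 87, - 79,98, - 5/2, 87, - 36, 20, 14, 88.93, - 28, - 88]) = [ - 98, - 88 ,-84, - 79,-75 , - 48.42,-36, - 28, - 5/2, 14, 14 , 20, 40, 61, 87,87, 88.93, 98]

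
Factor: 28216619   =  1847^1*15277^1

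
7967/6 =7967/6  =  1327.83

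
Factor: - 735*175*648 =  - 83349000 = - 2^3*3^5*5^3*7^3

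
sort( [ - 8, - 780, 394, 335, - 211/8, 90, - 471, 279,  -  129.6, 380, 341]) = [ - 780,  -  471,- 129.6, - 211/8, - 8, 90, 279,335, 341, 380,394]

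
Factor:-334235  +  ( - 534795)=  - 2^1*5^1*43^2*47^1 =-869030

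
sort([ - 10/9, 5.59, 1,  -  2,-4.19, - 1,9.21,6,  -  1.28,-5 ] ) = [ - 5, - 4.19,-2,-1.28, - 10/9,-1,1,5.59, 6, 9.21 ]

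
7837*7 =54859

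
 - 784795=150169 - 934964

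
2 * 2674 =5348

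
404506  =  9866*41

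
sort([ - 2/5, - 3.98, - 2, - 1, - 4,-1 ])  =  [ - 4,- 3.98, - 2,-1, - 1 , - 2/5 ]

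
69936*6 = 419616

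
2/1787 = 2/1787 = 0.00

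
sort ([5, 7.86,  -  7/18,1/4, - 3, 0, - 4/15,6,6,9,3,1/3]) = [ - 3, - 7/18,-4/15,0,1/4,1/3, 3,5,6,  6, 7.86,9 ] 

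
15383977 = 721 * 21337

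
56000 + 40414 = 96414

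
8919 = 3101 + 5818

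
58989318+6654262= 65643580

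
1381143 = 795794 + 585349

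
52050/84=8675/14 = 619.64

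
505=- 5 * ( - 101) 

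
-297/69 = -5 + 16/23 = - 4.30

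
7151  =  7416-265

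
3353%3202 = 151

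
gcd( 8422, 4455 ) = 1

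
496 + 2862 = 3358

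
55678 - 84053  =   - 28375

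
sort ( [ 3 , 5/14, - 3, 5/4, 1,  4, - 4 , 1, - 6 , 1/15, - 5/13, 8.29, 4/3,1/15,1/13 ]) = [ - 6,-4,  -  3, -5/13,1/15,1/15,1/13,5/14, 1,1,  5/4,  4/3, 3 , 4,  8.29 ] 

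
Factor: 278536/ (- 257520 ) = -941/870 =- 2^( - 1 )*3^( - 1)*5^(  -  1 )*29^( - 1 )*941^1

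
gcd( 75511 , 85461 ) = 1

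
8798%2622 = 932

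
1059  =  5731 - 4672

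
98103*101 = 9908403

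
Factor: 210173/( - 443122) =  - 2^( - 1)*17^ ( - 1) * 13033^ ( - 1)*210173^1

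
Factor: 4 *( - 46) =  -2^3*23^1 = -184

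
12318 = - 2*( - 6159)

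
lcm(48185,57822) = 289110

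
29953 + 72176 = 102129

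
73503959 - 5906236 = 67597723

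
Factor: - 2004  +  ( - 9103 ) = -11107 =-29^1*383^1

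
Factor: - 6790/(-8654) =3395/4327 = 5^1*7^1*97^1 * 4327^(-1)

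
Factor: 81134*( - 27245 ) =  - 2^1 * 5^1*113^1 * 359^1*5449^1 = - 2210495830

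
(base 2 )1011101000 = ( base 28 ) qg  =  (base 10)744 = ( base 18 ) 256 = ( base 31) o0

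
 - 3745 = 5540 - 9285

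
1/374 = 1/374 = 0.00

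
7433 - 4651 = 2782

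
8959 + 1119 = 10078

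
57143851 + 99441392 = 156585243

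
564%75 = 39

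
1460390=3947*370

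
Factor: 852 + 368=1220 =2^2*5^1*61^1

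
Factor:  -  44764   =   - 2^2*19^2*31^1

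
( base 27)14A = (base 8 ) 1517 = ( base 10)847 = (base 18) 2B1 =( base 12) 5a7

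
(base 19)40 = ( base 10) 76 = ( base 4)1030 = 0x4C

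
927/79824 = 309/26608 = 0.01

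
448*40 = 17920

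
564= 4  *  141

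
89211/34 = 2623 + 29/34 = 2623.85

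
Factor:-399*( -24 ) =2^3*3^2*7^1*19^1 = 9576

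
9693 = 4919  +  4774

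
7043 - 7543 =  - 500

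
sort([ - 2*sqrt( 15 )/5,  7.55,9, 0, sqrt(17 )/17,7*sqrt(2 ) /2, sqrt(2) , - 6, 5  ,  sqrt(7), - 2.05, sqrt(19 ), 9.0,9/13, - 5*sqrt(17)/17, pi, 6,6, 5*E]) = [ - 6, -2.05, - 2*sqrt (15 )/5,- 5 *sqrt(17 )/17,0, sqrt (17) /17, 9/13, sqrt ( 2), sqrt(7 ),  pi, sqrt( 19 ),7*sqrt(2 ) /2,5 , 6,6,7.55,9,9.0, 5*E ]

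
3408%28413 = 3408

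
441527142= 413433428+28093714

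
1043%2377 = 1043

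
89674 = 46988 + 42686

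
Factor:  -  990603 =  - 3^3*19^1*  1931^1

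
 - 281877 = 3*(  -  93959) 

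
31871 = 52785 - 20914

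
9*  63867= 574803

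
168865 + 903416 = 1072281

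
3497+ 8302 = 11799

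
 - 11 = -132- -121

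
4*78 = 312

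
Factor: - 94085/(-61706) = 2^ ( - 1 ) * 5^1*31^1*607^1*30853^ ( - 1) 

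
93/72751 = 93/72751 = 0.00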